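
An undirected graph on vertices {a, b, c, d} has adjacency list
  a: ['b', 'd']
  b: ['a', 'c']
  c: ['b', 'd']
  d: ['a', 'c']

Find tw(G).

A width-2 tree decomposition is:
Bags: B1 = {a, b, c}  B2 = {a, c, d}
Tree: B1–B2
Each bag holds 3 vertices, so the decomposition has width 2, which upper-bounds the treewidth. Since c–b–a–d–c is a cycle in G, G is not acyclic. Forests are exactly the graphs of treewidth ≤ 1, so tw(G) ≥ 2. Therefore the treewidth is 2.

2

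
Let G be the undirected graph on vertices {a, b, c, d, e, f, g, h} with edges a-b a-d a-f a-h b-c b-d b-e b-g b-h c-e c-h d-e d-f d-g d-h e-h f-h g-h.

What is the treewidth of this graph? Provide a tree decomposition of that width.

Every bag has size at most 4, so the width is 4 − 1 = 3 and tw(G) ≤ 3. For the lower bound, the 4 vertices {a, d, f, h} are pairwise adjacent, and any tree decomposition puts a clique entirely inside one bag — forcing width ≥ 3. Hence tw(G) = 3 exactly.

Treewidth 3.
One such decomposition:
Bags: B1 = {b, d, g, h}  B2 = {a, b, d, h}  B3 = {a, d, f, h}  B4 = {b, d, e, h}  B5 = {b, c, e, h}
Tree: B1–B2, B2–B3, B2–B4, B4–B5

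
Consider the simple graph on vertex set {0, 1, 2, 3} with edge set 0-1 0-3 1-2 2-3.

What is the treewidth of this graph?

2

A width-2 tree decomposition is:
Bags: B1 = {0, 2, 3}  B2 = {0, 1, 2}
Tree: B1–B2
Each bag holds 3 vertices, so the decomposition has width 2, which upper-bounds the treewidth. The edges 0–3–2–1–0 form a cycle, so G is not a tree and its treewidth is at least 2. Therefore the treewidth is 2.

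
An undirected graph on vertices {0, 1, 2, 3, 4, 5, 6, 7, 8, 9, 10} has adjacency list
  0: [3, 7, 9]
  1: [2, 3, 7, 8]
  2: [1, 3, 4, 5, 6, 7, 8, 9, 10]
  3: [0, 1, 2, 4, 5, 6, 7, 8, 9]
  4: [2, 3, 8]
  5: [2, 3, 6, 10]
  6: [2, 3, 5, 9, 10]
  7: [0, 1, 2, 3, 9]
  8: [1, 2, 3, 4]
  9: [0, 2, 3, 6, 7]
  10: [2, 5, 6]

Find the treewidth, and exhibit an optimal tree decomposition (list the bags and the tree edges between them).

Treewidth 3.
Bags: B1 = {2, 3, 7, 9}  B2 = {1, 2, 3, 7}  B3 = {1, 2, 3, 8}  B4 = {2, 3, 4, 8}  B5 = {2, 3, 6, 9}  B6 = {2, 3, 5, 6}  B7 = {2, 5, 6, 10}  B8 = {0, 3, 7, 9}
Tree: B1–B2, B2–B3, B3–B4, B1–B5, B5–B6, B6–B7, B1–B8

The largest bag has 4 vertices, giving width 3; this decomposition certifies tw(G) ≤ 3. On the other hand G contains the 4-clique {0, 3, 7, 9}. A clique must lie in a single bag of any decomposition, so no decomposition can have width below 3. The upper and lower bounds meet at 3, so that is the treewidth.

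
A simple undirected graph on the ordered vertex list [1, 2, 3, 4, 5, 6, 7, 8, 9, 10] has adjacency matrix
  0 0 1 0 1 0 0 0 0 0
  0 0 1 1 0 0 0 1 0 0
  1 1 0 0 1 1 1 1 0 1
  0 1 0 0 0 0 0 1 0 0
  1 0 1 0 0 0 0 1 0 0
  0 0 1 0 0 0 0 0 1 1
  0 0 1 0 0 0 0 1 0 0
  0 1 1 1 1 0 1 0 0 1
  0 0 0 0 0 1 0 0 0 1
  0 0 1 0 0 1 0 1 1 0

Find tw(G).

2

A width-2 tree decomposition is:
Bags: B1 = {3, 5, 8}  B2 = {1, 3, 5}  B3 = {3, 8, 10}  B4 = {3, 6, 10}  B5 = {3, 7, 8}  B6 = {6, 9, 10}  B7 = {2, 3, 8}  B8 = {2, 4, 8}
Tree: B1–B2, B1–B3, B3–B4, B3–B5, B4–B6, B5–B7, B7–B8
Each bag holds 3 vertices, so the decomposition has width 2, which upper-bounds the treewidth. Conversely, {6, 9, 10} is a clique of size 3, and the vertices of any clique must share a bag in every tree decomposition; so some bag has ≥ 3 vertices and tw(G) ≥ 2. Combining the bounds, tw(G) = 2.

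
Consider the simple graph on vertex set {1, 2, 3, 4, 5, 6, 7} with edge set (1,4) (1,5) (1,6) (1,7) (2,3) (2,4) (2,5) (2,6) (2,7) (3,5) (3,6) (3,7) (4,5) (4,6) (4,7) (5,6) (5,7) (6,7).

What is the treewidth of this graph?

4

A width-4 tree decomposition is:
Bags: B1 = {2, 4, 5, 6, 7}  B2 = {2, 3, 5, 6, 7}  B3 = {1, 4, 5, 6, 7}
Tree: B1–B2, B1–B3
The largest bag has 5 vertices, giving width 4; this decomposition certifies tw(G) ≤ 4. On the other hand G contains the 5-clique {1, 4, 5, 6, 7}. A clique must lie in a single bag of any decomposition, so no decomposition can have width below 4. Combining the bounds, tw(G) = 4.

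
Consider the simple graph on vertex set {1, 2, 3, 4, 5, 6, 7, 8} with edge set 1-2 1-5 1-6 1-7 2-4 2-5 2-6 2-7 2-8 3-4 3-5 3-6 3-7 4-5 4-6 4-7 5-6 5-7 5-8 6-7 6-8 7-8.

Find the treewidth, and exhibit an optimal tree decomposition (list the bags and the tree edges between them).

The largest bag has 5 vertices, giving width 4; this decomposition certifies tw(G) ≤ 4. Conversely, {2, 5, 6, 7, 8} is a clique of size 5, and the vertices of any clique must share a bag in every tree decomposition; so some bag has ≥ 5 vertices and tw(G) ≥ 4. Therefore the treewidth is 4.

Treewidth 4.
One optimal decomposition is:
Bags: B1 = {1, 2, 5, 6, 7}  B2 = {2, 4, 5, 6, 7}  B3 = {2, 5, 6, 7, 8}  B4 = {3, 4, 5, 6, 7}
Tree: B1–B2, B1–B3, B2–B4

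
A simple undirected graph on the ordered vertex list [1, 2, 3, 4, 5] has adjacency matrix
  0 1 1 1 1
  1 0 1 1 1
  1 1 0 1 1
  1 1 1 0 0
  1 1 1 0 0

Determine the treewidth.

3

A width-3 tree decomposition is:
Bags: B1 = {1, 2, 3, 4}  B2 = {1, 2, 3, 5}
Tree: B1–B2
Every bag has size at most 4, so the width is 4 − 1 = 3 and tw(G) ≤ 3. On the other hand G contains the 4-clique {1, 2, 3, 4}. A clique must lie in a single bag of any decomposition, so no decomposition can have width below 3. Combining the bounds, tw(G) = 3.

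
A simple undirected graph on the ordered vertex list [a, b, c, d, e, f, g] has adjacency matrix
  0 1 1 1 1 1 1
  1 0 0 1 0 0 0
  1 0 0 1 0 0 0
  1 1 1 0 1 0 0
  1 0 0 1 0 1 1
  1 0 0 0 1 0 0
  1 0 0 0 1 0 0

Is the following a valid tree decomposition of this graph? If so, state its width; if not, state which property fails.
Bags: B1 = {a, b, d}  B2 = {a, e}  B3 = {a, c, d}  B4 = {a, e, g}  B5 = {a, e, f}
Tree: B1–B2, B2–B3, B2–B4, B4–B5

No — edge (d,e) lies in no bag.

A tree decomposition must satisfy three properties: every vertex lies in some bag; for every edge, both endpoints lie together in some bag; and for every vertex, the bags containing it form a connected subtree. Here edge (d,e) lies in no bag, so the decomposition is invalid.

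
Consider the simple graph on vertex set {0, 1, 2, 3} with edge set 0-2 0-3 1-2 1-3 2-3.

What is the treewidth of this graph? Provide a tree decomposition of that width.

Each bag holds 3 vertices, so the decomposition has width 2, which upper-bounds the treewidth. For the lower bound, the 3 vertices {0, 2, 3} are pairwise adjacent, and any tree decomposition puts a clique entirely inside one bag — forcing width ≥ 2. Hence tw(G) = 2 exactly.

Treewidth 2.
One optimal decomposition is:
Bags: B1 = {1, 2, 3}  B2 = {0, 2, 3}
Tree: B1–B2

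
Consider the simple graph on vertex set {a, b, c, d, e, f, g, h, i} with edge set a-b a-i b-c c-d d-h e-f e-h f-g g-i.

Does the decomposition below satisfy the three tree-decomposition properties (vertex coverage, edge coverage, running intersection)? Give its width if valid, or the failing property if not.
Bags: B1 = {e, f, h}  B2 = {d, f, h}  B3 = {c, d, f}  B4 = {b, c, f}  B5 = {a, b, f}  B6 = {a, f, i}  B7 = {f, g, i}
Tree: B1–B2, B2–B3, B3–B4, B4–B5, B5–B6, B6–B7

Vertex coverage: the bags together contain {a, b, c, d, e, f, g, h, i}, the full vertex set. Edge coverage: each edge of G has both endpoints in at least one bag. Running intersection: for every vertex, the bags containing it form a connected subtree. All three properties hold, so this is a valid tree decomposition of width max|bag| − 1 = 2, and hence tw(G) ≤ 2.

Yes; width 2.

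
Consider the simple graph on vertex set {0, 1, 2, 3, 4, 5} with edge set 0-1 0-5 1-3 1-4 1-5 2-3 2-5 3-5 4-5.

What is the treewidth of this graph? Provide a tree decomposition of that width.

Treewidth 2.
One such decomposition:
Bags: B1 = {1, 4, 5}  B2 = {1, 3, 5}  B3 = {2, 3, 5}  B4 = {0, 1, 5}
Tree: B1–B2, B2–B3, B2–B4

Each bag holds 3 vertices, so the decomposition has width 2, which upper-bounds the treewidth. For the lower bound, the 3 vertices {0, 1, 5} are pairwise adjacent, and any tree decomposition puts a clique entirely inside one bag — forcing width ≥ 2. Therefore the treewidth is 2.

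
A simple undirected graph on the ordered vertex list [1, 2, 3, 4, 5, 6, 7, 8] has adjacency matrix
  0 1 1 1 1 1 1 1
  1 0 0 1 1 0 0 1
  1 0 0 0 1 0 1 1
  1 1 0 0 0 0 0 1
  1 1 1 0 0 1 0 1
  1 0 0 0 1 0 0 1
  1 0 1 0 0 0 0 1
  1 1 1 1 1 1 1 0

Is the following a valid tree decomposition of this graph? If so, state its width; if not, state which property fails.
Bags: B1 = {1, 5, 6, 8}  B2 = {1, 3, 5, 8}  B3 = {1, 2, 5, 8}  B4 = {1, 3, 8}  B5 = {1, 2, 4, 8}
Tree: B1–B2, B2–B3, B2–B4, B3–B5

A tree decomposition must satisfy three properties: every vertex lies in some bag; for every edge, both endpoints lie together in some bag; and for every vertex, the bags containing it form a connected subtree. Here vertex 7 appears in no bag, so the decomposition is invalid.

No — vertex 7 appears in no bag.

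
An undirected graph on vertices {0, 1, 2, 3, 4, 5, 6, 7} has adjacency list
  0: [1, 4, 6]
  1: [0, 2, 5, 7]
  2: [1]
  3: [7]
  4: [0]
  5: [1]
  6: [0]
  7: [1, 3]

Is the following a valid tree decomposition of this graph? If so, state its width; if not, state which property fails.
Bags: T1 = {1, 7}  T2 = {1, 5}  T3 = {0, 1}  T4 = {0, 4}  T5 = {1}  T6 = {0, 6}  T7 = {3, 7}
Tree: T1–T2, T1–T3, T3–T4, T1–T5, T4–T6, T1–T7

A tree decomposition must satisfy three properties: every vertex lies in some bag; for every edge, both endpoints lie together in some bag; and for every vertex, the bags containing it form a connected subtree. Here vertex 2 appears in no bag, so the decomposition is invalid.

No — vertex 2 appears in no bag.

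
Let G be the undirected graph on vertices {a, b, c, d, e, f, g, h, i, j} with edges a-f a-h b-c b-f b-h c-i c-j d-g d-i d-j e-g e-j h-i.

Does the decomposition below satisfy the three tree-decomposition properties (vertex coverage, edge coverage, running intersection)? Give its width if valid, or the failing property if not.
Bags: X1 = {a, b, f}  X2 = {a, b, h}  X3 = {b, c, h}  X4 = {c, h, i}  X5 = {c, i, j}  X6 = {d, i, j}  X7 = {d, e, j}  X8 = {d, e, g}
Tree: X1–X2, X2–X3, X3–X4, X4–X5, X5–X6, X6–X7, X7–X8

Yes; width 2.

Vertex coverage: the bags together contain {a, b, c, d, e, f, g, h, i, j}, the full vertex set. Edge coverage: each edge of G has both endpoints in at least one bag. Running intersection: for every vertex, the bags containing it form a connected subtree. All three properties hold, so this is a valid tree decomposition of width max|bag| − 1 = 2, and hence tw(G) ≤ 2.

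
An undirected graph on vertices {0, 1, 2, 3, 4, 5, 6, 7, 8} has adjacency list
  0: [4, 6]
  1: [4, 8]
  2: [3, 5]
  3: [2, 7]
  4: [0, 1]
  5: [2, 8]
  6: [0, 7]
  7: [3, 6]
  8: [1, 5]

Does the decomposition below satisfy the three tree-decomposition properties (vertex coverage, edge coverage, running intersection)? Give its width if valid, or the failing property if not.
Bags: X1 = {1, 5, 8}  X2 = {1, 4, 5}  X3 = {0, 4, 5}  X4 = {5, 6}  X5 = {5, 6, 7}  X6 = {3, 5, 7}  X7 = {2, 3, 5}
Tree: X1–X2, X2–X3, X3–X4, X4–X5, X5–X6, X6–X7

A tree decomposition must satisfy three properties: every vertex lies in some bag; for every edge, both endpoints lie together in some bag; and for every vertex, the bags containing it form a connected subtree. Here edge (0,6) lies in no bag, so the decomposition is invalid.

No — edge (0,6) lies in no bag.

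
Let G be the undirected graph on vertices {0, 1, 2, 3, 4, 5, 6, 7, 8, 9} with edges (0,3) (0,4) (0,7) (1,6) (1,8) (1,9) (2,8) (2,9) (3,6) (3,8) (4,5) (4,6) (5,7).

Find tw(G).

A width-2 tree decomposition is:
Bags: B1 = {0, 5, 7}  B2 = {0, 4, 5}  B3 = {0, 3, 4}  B4 = {3, 4, 6}  B5 = {3, 6, 8}  B6 = {1, 6, 8}  B7 = {1, 2, 8}  B8 = {1, 2, 9}
Tree: B1–B2, B2–B3, B3–B4, B4–B5, B5–B6, B6–B7, B7–B8
The largest bag has 3 vertices, giving width 2; this decomposition certifies tw(G) ≤ 2. The edges 7–5–4–0–7 form a cycle, so G is not a tree and its treewidth is at least 2. Combining the bounds, tw(G) = 2.

2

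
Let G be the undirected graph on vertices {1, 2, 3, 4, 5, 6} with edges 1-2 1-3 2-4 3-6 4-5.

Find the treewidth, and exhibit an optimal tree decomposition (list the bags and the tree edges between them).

Every bag has size at most 2, so the width is 2 − 1 = 1 and tw(G) ≤ 1. Any graph with an edge has treewidth ≥ 1, and G has the edge 5–4. Combining the bounds, tw(G) = 1.

Treewidth 1.
One such decomposition:
Bags: B1 = {4, 5}  B2 = {2, 4}  B3 = {1, 2}  B4 = {1, 3}  B5 = {3, 6}
Tree: B1–B2, B2–B3, B3–B4, B4–B5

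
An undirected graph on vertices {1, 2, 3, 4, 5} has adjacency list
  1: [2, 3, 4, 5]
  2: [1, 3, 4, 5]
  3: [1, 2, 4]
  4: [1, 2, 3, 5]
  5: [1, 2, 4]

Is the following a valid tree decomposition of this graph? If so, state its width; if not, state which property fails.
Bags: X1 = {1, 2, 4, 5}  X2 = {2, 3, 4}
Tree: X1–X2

A tree decomposition must satisfy three properties: every vertex lies in some bag; for every edge, both endpoints lie together in some bag; and for every vertex, the bags containing it form a connected subtree. Here edge (1,3) lies in no bag, so the decomposition is invalid.

No — edge (1,3) lies in no bag.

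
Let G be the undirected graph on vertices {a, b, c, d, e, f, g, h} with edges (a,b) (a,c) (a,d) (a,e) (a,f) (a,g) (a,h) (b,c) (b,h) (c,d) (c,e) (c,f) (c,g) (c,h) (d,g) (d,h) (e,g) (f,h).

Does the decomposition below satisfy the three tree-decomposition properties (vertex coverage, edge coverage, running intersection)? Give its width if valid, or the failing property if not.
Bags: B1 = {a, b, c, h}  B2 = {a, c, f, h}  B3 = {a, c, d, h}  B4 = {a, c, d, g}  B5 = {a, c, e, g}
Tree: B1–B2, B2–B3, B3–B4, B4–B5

Yes; width 3.

Every vertex of G appears in some bag (union = {a, b, c, d, e, f, g, h}); every edge is covered by a bag; and for each vertex v the set of bags containing v is connected in the bag tree. The decomposition is therefore valid. The largest bag has 4 vertices, so the width is 3.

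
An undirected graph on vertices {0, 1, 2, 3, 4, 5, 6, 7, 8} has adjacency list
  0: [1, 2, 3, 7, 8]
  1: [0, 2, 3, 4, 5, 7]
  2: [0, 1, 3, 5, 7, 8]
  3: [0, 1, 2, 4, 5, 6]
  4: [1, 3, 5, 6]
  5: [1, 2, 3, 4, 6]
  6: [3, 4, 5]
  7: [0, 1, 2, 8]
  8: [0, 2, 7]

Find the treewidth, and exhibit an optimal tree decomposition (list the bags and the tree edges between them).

Treewidth 3.
One optimal decomposition is:
Bags: B1 = {1, 2, 3, 5}  B2 = {1, 3, 4, 5}  B3 = {0, 1, 2, 3}  B4 = {0, 1, 2, 7}  B5 = {0, 2, 7, 8}  B6 = {3, 4, 5, 6}
Tree: B1–B2, B1–B3, B3–B4, B4–B5, B2–B6

The largest bag has 4 vertices, giving width 3; this decomposition certifies tw(G) ≤ 3. Conversely, {0, 2, 7, 8} is a clique of size 4, and the vertices of any clique must share a bag in every tree decomposition; so some bag has ≥ 4 vertices and tw(G) ≥ 3. Hence tw(G) = 3 exactly.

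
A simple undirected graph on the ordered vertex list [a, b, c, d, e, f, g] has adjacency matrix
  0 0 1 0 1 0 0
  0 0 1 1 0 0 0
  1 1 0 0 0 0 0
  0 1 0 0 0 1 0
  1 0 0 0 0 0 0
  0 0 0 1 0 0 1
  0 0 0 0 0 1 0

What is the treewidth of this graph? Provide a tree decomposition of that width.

Treewidth 1.
One optimal decomposition is:
Bags: B1 = {f, g}  B2 = {d, f}  B3 = {b, d}  B4 = {b, c}  B5 = {a, c}  B6 = {a, e}
Tree: B1–B2, B2–B3, B3–B4, B4–B5, B5–B6

Each bag holds 2 vertices, so the decomposition has width 1, which upper-bounds the treewidth. Since G has at least one edge (e.g. g–f), it is not an edgeless graph, so tw(G) ≥ 1. The upper and lower bounds meet at 1, so that is the treewidth.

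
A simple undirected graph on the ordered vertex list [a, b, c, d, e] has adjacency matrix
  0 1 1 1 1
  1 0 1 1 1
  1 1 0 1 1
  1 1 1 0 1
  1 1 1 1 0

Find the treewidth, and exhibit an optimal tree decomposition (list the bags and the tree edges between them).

A single bag containing all 5 vertices is trivially a valid decomposition of width 4. On the other hand G contains the 5-clique {a, b, c, d, e}. A clique must lie in a single bag of any decomposition, so no decomposition can have width below 4. Therefore the treewidth is 4.

Treewidth 4.
One optimal decomposition is:
Bags: B1 = {a, b, c, d, e}
Tree: (single bag)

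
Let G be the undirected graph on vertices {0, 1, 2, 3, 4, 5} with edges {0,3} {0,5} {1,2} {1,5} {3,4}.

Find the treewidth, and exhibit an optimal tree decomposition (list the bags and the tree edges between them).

Treewidth 1.
One optimal decomposition is:
Bags: B1 = {0, 5}  B2 = {0, 3}  B3 = {1, 5}  B4 = {3, 4}  B5 = {1, 2}
Tree: B1–B2, B1–B3, B2–B4, B3–B5

The largest bag has 2 vertices, giving width 1; this decomposition certifies tw(G) ≤ 1. Any graph with an edge has treewidth ≥ 1, and G has the edge 0–5. Hence tw(G) = 1 exactly.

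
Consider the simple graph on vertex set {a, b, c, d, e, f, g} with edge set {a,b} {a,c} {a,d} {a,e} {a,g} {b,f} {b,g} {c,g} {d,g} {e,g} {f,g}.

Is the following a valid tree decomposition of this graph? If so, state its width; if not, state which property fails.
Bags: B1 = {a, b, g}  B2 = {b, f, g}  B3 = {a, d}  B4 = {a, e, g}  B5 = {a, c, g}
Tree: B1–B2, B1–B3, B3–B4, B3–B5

No — edge (g,d) lies in no bag.

A tree decomposition must satisfy three properties: every vertex lies in some bag; for every edge, both endpoints lie together in some bag; and for every vertex, the bags containing it form a connected subtree. Here edge (g,d) lies in no bag, so the decomposition is invalid.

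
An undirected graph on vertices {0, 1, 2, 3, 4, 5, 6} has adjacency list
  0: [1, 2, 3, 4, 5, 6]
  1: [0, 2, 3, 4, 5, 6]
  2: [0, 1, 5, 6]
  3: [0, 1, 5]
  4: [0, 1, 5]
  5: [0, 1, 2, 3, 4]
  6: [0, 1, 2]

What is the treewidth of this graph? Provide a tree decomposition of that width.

Each bag holds 4 vertices, so the decomposition has width 3, which upper-bounds the treewidth. For the lower bound, the 4 vertices {0, 1, 2, 5} are pairwise adjacent, and any tree decomposition puts a clique entirely inside one bag — forcing width ≥ 3. Hence tw(G) = 3 exactly.

Treewidth 3.
One optimal decomposition is:
Bags: B1 = {0, 1, 2, 6}  B2 = {0, 1, 2, 5}  B3 = {0, 1, 4, 5}  B4 = {0, 1, 3, 5}
Tree: B1–B2, B2–B3, B2–B4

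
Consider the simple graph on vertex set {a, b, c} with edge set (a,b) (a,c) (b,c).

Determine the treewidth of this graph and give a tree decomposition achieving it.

Treewidth 2.
One such decomposition:
Bags: B1 = {a, b, c}
Tree: (single bag)

A single bag containing all 3 vertices is trivially a valid decomposition of width 2. Conversely, {a, b, c} is a clique of size 3, and the vertices of any clique must share a bag in every tree decomposition; so some bag has ≥ 3 vertices and tw(G) ≥ 2. Hence tw(G) = 2 exactly.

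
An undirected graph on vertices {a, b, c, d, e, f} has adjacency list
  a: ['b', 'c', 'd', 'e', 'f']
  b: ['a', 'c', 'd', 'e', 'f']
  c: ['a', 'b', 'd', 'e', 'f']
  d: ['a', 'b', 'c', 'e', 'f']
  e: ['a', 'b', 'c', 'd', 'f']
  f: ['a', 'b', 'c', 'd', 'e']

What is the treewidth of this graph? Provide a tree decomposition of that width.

Treewidth 5.
One such decomposition:
Bags: B1 = {a, b, c, d, e, f}
Tree: (single bag)

With just one bag of size 6, the width is 6 − 1 = 5, so tw(G) ≤ 5. On the other hand G contains the 6-clique {a, b, c, d, e, f}. A clique must lie in a single bag of any decomposition, so no decomposition can have width below 5. Therefore the treewidth is 5.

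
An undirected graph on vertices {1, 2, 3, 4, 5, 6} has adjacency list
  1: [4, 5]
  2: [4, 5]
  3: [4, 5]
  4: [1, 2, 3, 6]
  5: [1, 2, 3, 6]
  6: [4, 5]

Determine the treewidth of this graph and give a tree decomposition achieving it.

Every bag has size at most 3, so the width is 3 − 1 = 2 and tw(G) ≤ 2. The edges 5–3–4–6–5 form a cycle, so G is not a tree and its treewidth is at least 2. The upper and lower bounds meet at 2, so that is the treewidth.

Treewidth 2.
One such decomposition:
Bags: B1 = {3, 4, 5}  B2 = {4, 5, 6}  B3 = {2, 4, 5}  B4 = {1, 4, 5}
Tree: B1–B2, B2–B3, B3–B4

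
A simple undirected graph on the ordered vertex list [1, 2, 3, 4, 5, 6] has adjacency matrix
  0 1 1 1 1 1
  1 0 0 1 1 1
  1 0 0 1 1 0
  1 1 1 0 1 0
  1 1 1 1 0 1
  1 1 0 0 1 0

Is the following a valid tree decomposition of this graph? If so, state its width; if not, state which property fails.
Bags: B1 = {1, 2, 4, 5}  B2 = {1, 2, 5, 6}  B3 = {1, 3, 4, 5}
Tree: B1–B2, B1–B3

Vertex coverage: the bags together contain {1, 2, 3, 4, 5, 6}, the full vertex set. Edge coverage: each edge of G has both endpoints in at least one bag. Running intersection: for every vertex, the bags containing it form a connected subtree. All three properties hold, so this is a valid tree decomposition of width max|bag| − 1 = 3, and hence tw(G) ≤ 3.

Yes; width 3.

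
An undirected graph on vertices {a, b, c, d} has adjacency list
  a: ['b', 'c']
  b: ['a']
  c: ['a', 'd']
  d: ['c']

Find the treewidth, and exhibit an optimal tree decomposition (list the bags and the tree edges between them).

Treewidth 1.
One optimal decomposition is:
Bags: B1 = {a, c}  B2 = {a, b}  B3 = {c, d}
Tree: B1–B2, B1–B3

Each bag holds 2 vertices, so the decomposition has width 1, which upper-bounds the treewidth. Any graph with an edge has treewidth ≥ 1, and G has the edge a–c. Combining the bounds, tw(G) = 1.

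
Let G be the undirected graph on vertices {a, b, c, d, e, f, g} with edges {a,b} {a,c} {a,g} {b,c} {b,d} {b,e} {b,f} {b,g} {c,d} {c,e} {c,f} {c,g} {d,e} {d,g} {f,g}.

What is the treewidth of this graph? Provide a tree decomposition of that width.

The largest bag has 4 vertices, giving width 3; this decomposition certifies tw(G) ≤ 3. On the other hand G contains the 4-clique {b, c, d, g}. A clique must lie in a single bag of any decomposition, so no decomposition can have width below 3. The upper and lower bounds meet at 3, so that is the treewidth.

Treewidth 3.
One optimal decomposition is:
Bags: B1 = {a, b, c, g}  B2 = {b, c, f, g}  B3 = {b, c, d, g}  B4 = {b, c, d, e}
Tree: B1–B2, B2–B3, B3–B4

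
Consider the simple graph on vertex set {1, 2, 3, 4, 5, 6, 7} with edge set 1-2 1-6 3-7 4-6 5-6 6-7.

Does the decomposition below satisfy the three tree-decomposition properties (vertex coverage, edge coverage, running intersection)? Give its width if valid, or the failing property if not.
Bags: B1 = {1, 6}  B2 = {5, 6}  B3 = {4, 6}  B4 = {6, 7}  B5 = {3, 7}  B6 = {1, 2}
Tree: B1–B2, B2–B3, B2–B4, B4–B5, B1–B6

Vertex coverage: the bags together contain {1, 2, 3, 4, 5, 6, 7}, the full vertex set. Edge coverage: each edge of G has both endpoints in at least one bag. Running intersection: for every vertex, the bags containing it form a connected subtree. All three properties hold, so this is a valid tree decomposition of width max|bag| − 1 = 1, and hence tw(G) ≤ 1.

Yes; width 1.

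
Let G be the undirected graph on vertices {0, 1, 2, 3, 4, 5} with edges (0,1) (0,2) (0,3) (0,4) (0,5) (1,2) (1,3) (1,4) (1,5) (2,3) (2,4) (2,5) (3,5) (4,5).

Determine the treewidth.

A width-4 tree decomposition is:
Bags: B1 = {0, 1, 2, 4, 5}  B2 = {0, 1, 2, 3, 5}
Tree: B1–B2
Each bag holds 5 vertices, so the decomposition has width 4, which upper-bounds the treewidth. For the lower bound, the 5 vertices {0, 1, 2, 3, 5} are pairwise adjacent, and any tree decomposition puts a clique entirely inside one bag — forcing width ≥ 4. The upper and lower bounds meet at 4, so that is the treewidth.

4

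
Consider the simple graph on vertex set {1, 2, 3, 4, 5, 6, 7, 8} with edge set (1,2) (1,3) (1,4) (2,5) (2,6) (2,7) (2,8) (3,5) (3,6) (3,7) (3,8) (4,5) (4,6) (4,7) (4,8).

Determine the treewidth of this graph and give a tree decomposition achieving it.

Treewidth 3.
One such decomposition:
Bags: B1 = {1, 2, 3, 4}  B2 = {2, 3, 4, 8}  B3 = {2, 3, 4, 7}  B4 = {2, 3, 4, 5}  B5 = {2, 3, 4, 6}
Tree: B1–B2, B2–B3, B3–B4, B4–B5

The largest bag has 4 vertices, giving width 3; this decomposition certifies tw(G) ≤ 3. For the lower bound: the 4 vertex sets {1,4}, {2,8}, {3}, {7} are disjoint, each induces a connected subgraph, and every pair is joined by at least one edge of G. Contracting each set to a single vertex therefore yields K_{4} as a minor, and since treewidth is minor-monotone, tw(G) ≥ tw(K_{4}) = 3. Hence tw(G) = 3 exactly.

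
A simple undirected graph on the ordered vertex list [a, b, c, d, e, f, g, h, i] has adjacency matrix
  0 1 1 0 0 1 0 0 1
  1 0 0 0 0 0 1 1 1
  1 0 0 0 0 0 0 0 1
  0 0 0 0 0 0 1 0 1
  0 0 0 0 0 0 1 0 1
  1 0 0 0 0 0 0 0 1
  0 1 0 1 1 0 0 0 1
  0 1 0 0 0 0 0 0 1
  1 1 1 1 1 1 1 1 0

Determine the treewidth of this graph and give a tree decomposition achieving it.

Every bag has size at most 3, so the width is 3 − 1 = 2 and tw(G) ≤ 2. On the other hand G contains the 3-clique {a, f, i}. A clique must lie in a single bag of any decomposition, so no decomposition can have width below 2. Therefore the treewidth is 2.

Treewidth 2.
One optimal decomposition is:
Bags: B1 = {a, b, i}  B2 = {a, c, i}  B3 = {b, g, i}  B4 = {d, g, i}  B5 = {e, g, i}  B6 = {b, h, i}  B7 = {a, f, i}
Tree: B1–B2, B1–B3, B3–B4, B3–B5, B1–B6, B1–B7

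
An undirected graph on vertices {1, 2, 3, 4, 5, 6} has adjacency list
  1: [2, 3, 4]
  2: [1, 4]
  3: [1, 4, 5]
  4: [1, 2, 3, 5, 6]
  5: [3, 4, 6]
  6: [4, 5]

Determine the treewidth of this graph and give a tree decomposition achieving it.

Every bag has size at most 3, so the width is 3 − 1 = 2 and tw(G) ≤ 2. On the other hand G contains the 3-clique {1, 2, 4}. A clique must lie in a single bag of any decomposition, so no decomposition can have width below 2. Hence tw(G) = 2 exactly.

Treewidth 2.
Bags: B1 = {1, 3, 4}  B2 = {3, 4, 5}  B3 = {4, 5, 6}  B4 = {1, 2, 4}
Tree: B1–B2, B2–B3, B1–B4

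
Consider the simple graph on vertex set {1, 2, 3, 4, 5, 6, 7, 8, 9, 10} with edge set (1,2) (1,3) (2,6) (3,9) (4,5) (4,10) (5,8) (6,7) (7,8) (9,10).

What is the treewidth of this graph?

A width-2 tree decomposition is:
Bags: B1 = {4, 5, 10}  B2 = {5, 9, 10}  B3 = {3, 5, 9}  B4 = {1, 3, 5}  B5 = {1, 2, 5}  B6 = {2, 5, 6}  B7 = {5, 6, 7}  B8 = {5, 7, 8}
Tree: B1–B2, B2–B3, B3–B4, B4–B5, B5–B6, B6–B7, B7–B8
Every bag has size at most 3, so the width is 3 − 1 = 2 and tw(G) ≤ 2. For the lower bound, G contains the cycle 5–4–10–9–3–1–2–6–7–8–5, so G is not a forest; only forests have treewidth ≤ 1, hence tw(G) ≥ 2. The upper and lower bounds meet at 2, so that is the treewidth.

2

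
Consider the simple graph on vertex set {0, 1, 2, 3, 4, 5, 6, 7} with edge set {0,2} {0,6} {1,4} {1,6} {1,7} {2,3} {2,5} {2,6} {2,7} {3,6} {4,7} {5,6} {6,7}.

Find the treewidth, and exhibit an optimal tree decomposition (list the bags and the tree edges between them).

Treewidth 2.
One such decomposition:
Bags: B1 = {2, 6, 7}  B2 = {1, 6, 7}  B3 = {0, 2, 6}  B4 = {2, 3, 6}  B5 = {1, 4, 7}  B6 = {2, 5, 6}
Tree: B1–B2, B1–B3, B3–B4, B2–B5, B3–B6

Each bag holds 3 vertices, so the decomposition has width 2, which upper-bounds the treewidth. For the lower bound, the 3 vertices {1, 4, 7} are pairwise adjacent, and any tree decomposition puts a clique entirely inside one bag — forcing width ≥ 2. Hence tw(G) = 2 exactly.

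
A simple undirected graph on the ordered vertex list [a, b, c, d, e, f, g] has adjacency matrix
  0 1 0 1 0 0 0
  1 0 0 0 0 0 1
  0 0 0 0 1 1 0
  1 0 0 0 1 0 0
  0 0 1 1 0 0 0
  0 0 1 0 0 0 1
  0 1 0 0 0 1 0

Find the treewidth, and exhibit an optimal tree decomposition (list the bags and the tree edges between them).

Treewidth 2.
Bags: B1 = {c, f, g}  B2 = {c, e, g}  B3 = {d, e, g}  B4 = {a, d, g}  B5 = {a, b, g}
Tree: B1–B2, B2–B3, B3–B4, B4–B5

The largest bag has 3 vertices, giving width 2; this decomposition certifies tw(G) ≤ 2. The edges g–f–c–e–d–a–b–g form a cycle, so G is not a tree and its treewidth is at least 2. Combining the bounds, tw(G) = 2.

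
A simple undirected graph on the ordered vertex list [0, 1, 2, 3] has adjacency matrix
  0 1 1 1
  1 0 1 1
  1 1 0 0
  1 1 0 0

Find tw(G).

2

A width-2 tree decomposition is:
Bags: B1 = {0, 1, 2}  B2 = {0, 1, 3}
Tree: B1–B2
Every bag has size at most 3, so the width is 3 − 1 = 2 and tw(G) ≤ 2. For the lower bound, the 3 vertices {0, 1, 2} are pairwise adjacent, and any tree decomposition puts a clique entirely inside one bag — forcing width ≥ 2. Combining the bounds, tw(G) = 2.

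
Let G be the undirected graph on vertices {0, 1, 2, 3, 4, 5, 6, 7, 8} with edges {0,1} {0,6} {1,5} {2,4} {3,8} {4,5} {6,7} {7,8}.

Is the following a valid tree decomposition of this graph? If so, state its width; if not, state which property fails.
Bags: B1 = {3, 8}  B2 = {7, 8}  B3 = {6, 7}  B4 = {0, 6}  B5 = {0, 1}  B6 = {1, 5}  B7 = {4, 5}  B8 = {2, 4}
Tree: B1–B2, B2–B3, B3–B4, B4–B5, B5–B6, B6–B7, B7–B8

Checking the three conditions: (i) the bags cover all of {0, 1, 2, 3, 4, 5, 6, 7, 8}; (ii) for each edge, some bag contains both endpoints; (iii) the bags containing any fixed vertex form a subtree. All hold, so the decomposition is valid with width 2 − 1 = 1.

Yes; width 1.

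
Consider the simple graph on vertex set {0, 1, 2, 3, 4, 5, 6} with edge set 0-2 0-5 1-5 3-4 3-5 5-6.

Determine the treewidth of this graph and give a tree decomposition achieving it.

Every bag has size at most 2, so the width is 2 − 1 = 1 and tw(G) ≤ 1. Since G has at least one edge (e.g. 6–5), it is not an edgeless graph, so tw(G) ≥ 1. The upper and lower bounds meet at 1, so that is the treewidth.

Treewidth 1.
One optimal decomposition is:
Bags: B1 = {5, 6}  B2 = {0, 5}  B3 = {1, 5}  B4 = {3, 5}  B5 = {3, 4}  B6 = {0, 2}
Tree: B1–B2, B2–B3, B2–B4, B4–B5, B2–B6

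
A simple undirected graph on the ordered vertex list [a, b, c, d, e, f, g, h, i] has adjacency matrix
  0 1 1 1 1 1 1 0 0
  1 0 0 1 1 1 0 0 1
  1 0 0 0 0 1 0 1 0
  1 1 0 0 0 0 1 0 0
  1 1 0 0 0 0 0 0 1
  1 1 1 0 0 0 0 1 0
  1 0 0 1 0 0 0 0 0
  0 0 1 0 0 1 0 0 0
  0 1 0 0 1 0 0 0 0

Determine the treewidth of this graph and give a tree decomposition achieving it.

Each bag holds 3 vertices, so the decomposition has width 2, which upper-bounds the treewidth. For the lower bound, the 3 vertices {c, f, h} are pairwise adjacent, and any tree decomposition puts a clique entirely inside one bag — forcing width ≥ 2. Hence tw(G) = 2 exactly.

Treewidth 2.
Bags: B1 = {a, b, d}  B2 = {a, b, f}  B3 = {a, b, e}  B4 = {b, e, i}  B5 = {a, c, f}  B6 = {a, d, g}  B7 = {c, f, h}
Tree: B1–B2, B2–B3, B3–B4, B2–B5, B1–B6, B5–B7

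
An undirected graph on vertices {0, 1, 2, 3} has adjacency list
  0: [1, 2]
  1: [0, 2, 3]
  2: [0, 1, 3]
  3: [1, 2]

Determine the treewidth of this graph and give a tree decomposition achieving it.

Treewidth 2.
Bags: B1 = {0, 1, 2}  B2 = {1, 2, 3}
Tree: B1–B2

Each bag holds 3 vertices, so the decomposition has width 2, which upper-bounds the treewidth. On the other hand G contains the 3-clique {0, 1, 2}. A clique must lie in a single bag of any decomposition, so no decomposition can have width below 2. Combining the bounds, tw(G) = 2.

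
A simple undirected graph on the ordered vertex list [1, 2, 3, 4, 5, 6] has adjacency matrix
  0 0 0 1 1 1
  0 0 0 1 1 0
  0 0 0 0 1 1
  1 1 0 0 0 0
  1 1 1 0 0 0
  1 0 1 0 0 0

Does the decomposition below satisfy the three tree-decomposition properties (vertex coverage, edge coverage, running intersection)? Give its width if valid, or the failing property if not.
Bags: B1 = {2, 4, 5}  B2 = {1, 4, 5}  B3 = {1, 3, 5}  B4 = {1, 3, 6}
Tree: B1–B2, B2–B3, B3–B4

Yes; width 2.

Every vertex of G appears in some bag (union = {1, 2, 3, 4, 5, 6}); every edge is covered by a bag; and for each vertex v the set of bags containing v is connected in the bag tree. The decomposition is therefore valid. The largest bag has 3 vertices, so the width is 2.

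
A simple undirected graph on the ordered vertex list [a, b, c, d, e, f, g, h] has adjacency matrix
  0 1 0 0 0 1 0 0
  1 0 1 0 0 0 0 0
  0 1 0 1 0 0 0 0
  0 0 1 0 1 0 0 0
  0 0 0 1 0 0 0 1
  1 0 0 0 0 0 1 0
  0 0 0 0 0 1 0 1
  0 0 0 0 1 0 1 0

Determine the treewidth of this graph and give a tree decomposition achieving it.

Every bag has size at most 3, so the width is 3 − 1 = 2 and tw(G) ≤ 2. For the lower bound, G contains the cycle e–h–g–f–a–b–c–d–e, so G is not a forest; only forests have treewidth ≤ 1, hence tw(G) ≥ 2. Hence tw(G) = 2 exactly.

Treewidth 2.
Bags: B1 = {e, g, h}  B2 = {e, f, g}  B3 = {a, e, f}  B4 = {a, b, e}  B5 = {b, c, e}  B6 = {c, d, e}
Tree: B1–B2, B2–B3, B3–B4, B4–B5, B5–B6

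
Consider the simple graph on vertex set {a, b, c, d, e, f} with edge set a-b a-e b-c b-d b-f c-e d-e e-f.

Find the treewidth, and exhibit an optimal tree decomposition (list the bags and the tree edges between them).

Treewidth 2.
Bags: B1 = {b, d, e}  B2 = {a, b, e}  B3 = {b, c, e}  B4 = {b, e, f}
Tree: B1–B2, B2–B3, B3–B4

Every bag has size at most 3, so the width is 3 − 1 = 2 and tw(G) ≤ 2. The edges d–e–a–b–d form a cycle, so G is not a tree and its treewidth is at least 2. Therefore the treewidth is 2.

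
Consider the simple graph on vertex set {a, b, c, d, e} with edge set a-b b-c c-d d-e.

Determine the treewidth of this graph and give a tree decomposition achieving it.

Treewidth 1.
Bags: B1 = {d, e}  B2 = {c, d}  B3 = {b, c}  B4 = {a, b}
Tree: B1–B2, B2–B3, B3–B4

Each bag holds 2 vertices, so the decomposition has width 1, which upper-bounds the treewidth. Since G has at least one edge (e.g. e–d), it is not an edgeless graph, so tw(G) ≥ 1. The upper and lower bounds meet at 1, so that is the treewidth.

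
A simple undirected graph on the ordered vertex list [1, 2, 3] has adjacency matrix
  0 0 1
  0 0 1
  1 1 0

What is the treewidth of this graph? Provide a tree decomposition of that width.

Every bag has size at most 2, so the width is 2 − 1 = 1 and tw(G) ≤ 1. Since G has at least one edge (e.g. 3–2), it is not an edgeless graph, so tw(G) ≥ 1. The upper and lower bounds meet at 1, so that is the treewidth.

Treewidth 1.
One optimal decomposition is:
Bags: B1 = {2, 3}  B2 = {1, 3}
Tree: B1–B2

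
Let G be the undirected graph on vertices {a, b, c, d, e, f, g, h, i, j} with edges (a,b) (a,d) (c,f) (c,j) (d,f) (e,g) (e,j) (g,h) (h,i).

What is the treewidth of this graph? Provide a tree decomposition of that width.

Every bag has size at most 2, so the width is 2 − 1 = 1 and tw(G) ≤ 1. G has an edge, so its treewidth is at least 1. Therefore the treewidth is 1.

Treewidth 1.
Bags: B1 = {a, b}  B2 = {a, d}  B3 = {d, f}  B4 = {c, f}  B5 = {c, j}  B6 = {e, j}  B7 = {e, g}  B8 = {g, h}  B9 = {h, i}
Tree: B1–B2, B2–B3, B3–B4, B4–B5, B5–B6, B6–B7, B7–B8, B8–B9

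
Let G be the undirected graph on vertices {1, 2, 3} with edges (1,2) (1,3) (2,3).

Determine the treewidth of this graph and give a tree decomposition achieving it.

Treewidth 2.
One such decomposition:
Bags: B1 = {1, 2, 3}
Tree: (single bag)

With just one bag of size 3, the width is 3 − 1 = 2, so tw(G) ≤ 2. Conversely, {1, 2, 3} is a clique of size 3, and the vertices of any clique must share a bag in every tree decomposition; so some bag has ≥ 3 vertices and tw(G) ≥ 2. The upper and lower bounds meet at 2, so that is the treewidth.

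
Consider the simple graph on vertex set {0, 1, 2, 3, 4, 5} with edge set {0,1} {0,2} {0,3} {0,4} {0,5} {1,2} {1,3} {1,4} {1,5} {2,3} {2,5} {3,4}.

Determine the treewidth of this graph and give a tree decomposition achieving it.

Every bag has size at most 4, so the width is 4 − 1 = 3 and tw(G) ≤ 3. Conversely, {0, 1, 2, 3} is a clique of size 4, and the vertices of any clique must share a bag in every tree decomposition; so some bag has ≥ 4 vertices and tw(G) ≥ 3. Therefore the treewidth is 3.

Treewidth 3.
Bags: B1 = {0, 1, 2, 3}  B2 = {0, 1, 2, 5}  B3 = {0, 1, 3, 4}
Tree: B1–B2, B1–B3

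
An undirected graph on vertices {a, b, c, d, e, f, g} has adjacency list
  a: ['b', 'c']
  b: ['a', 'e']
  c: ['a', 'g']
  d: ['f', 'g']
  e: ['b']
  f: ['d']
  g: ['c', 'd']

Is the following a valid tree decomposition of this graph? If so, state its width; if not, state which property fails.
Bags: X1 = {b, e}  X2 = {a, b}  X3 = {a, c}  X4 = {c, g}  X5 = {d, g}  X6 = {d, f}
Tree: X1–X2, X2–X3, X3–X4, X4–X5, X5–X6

Checking the three conditions: (i) the bags cover all of {a, b, c, d, e, f, g}; (ii) for each edge, some bag contains both endpoints; (iii) the bags containing any fixed vertex form a subtree. All hold, so the decomposition is valid with width 2 − 1 = 1.

Yes; width 1.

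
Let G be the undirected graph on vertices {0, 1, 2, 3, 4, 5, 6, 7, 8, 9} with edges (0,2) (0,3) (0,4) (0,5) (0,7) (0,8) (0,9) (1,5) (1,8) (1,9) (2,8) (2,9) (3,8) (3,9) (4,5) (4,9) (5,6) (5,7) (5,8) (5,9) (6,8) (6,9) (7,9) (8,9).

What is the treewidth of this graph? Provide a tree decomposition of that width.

Every bag has size at most 4, so the width is 4 − 1 = 3 and tw(G) ≤ 3. Conversely, {0, 2, 8, 9} is a clique of size 4, and the vertices of any clique must share a bag in every tree decomposition; so some bag has ≥ 4 vertices and tw(G) ≥ 3. Therefore the treewidth is 3.

Treewidth 3.
One optimal decomposition is:
Bags: B1 = {0, 4, 5, 9}  B2 = {0, 5, 8, 9}  B3 = {1, 5, 8, 9}  B4 = {0, 5, 7, 9}  B5 = {0, 2, 8, 9}  B6 = {0, 3, 8, 9}  B7 = {5, 6, 8, 9}
Tree: B1–B2, B2–B3, B2–B4, B2–B5, B5–B6, B3–B7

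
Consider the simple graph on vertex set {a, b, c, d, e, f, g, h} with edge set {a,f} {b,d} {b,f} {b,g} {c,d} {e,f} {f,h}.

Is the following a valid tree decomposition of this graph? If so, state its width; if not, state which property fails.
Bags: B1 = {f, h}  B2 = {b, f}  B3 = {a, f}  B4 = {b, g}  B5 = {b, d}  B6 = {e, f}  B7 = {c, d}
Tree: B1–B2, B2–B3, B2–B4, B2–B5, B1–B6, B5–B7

Yes; width 1.

Every vertex of G appears in some bag (union = {a, b, c, d, e, f, g, h}); every edge is covered by a bag; and for each vertex v the set of bags containing v is connected in the bag tree. The decomposition is therefore valid. The largest bag has 2 vertices, so the width is 1.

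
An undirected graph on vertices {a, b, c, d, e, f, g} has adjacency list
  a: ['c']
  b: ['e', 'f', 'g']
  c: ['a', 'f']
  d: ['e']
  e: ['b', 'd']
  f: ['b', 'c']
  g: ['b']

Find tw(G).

1

A width-1 tree decomposition is:
Bags: B1 = {c, f}  B2 = {a, c}  B3 = {b, f}  B4 = {b, g}  B5 = {b, e}  B6 = {d, e}
Tree: B1–B2, B1–B3, B3–B4, B4–B5, B5–B6
The largest bag has 2 vertices, giving width 1; this decomposition certifies tw(G) ≤ 1. G has an edge, so its treewidth is at least 1. Therefore the treewidth is 1.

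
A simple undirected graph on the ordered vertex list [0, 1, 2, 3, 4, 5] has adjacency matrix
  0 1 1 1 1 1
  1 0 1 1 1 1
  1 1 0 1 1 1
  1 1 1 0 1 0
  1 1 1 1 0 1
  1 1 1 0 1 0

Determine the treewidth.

A width-4 tree decomposition is:
Bags: B1 = {0, 1, 2, 4, 5}  B2 = {0, 1, 2, 3, 4}
Tree: B1–B2
Each bag holds 5 vertices, so the decomposition has width 4, which upper-bounds the treewidth. On the other hand G contains the 5-clique {0, 1, 2, 3, 4}. A clique must lie in a single bag of any decomposition, so no decomposition can have width below 4. Therefore the treewidth is 4.

4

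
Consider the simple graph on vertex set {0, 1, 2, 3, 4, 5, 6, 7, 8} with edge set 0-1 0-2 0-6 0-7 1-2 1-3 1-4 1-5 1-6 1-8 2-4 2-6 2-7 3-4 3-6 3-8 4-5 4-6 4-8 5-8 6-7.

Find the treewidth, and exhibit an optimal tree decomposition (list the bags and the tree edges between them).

Treewidth 3.
One optimal decomposition is:
Bags: B1 = {1, 3, 4, 6}  B2 = {1, 2, 4, 6}  B3 = {1, 3, 4, 8}  B4 = {0, 1, 2, 6}  B5 = {0, 2, 6, 7}  B6 = {1, 4, 5, 8}
Tree: B1–B2, B1–B3, B2–B4, B4–B5, B3–B6

Each bag holds 4 vertices, so the decomposition has width 3, which upper-bounds the treewidth. Conversely, {0, 1, 2, 6} is a clique of size 4, and the vertices of any clique must share a bag in every tree decomposition; so some bag has ≥ 4 vertices and tw(G) ≥ 3. Hence tw(G) = 3 exactly.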